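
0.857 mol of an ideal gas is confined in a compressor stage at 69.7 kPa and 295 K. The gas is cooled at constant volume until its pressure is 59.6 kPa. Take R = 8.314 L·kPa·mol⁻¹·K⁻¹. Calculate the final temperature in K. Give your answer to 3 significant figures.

T₂ ≈ 252 K

From PV = nRT: V₁ = nRT₁/P₁ = 30.16 L.
Isochoric, so P/T is constant: V₂ = V₁; T₂ = T₁·(P₂/P₁) = 252.3 K.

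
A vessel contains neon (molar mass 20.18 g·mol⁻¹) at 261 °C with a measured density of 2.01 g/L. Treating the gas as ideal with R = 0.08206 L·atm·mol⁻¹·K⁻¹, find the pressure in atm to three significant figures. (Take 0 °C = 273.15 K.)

P ≈ 4.37 atm

ρ = PM/(RT) ⇒ P = ρRT/M = (2.01 × 0.08206 × 534.1) / 20.18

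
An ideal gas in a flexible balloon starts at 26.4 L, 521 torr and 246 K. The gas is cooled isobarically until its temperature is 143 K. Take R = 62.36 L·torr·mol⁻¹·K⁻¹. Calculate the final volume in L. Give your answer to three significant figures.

V₂ ≈ 15.3 L

P constant ⇒ V ∝ T: P₂ = P₁; V₂ = V₁·(T₂/T₁) = 15.35 L.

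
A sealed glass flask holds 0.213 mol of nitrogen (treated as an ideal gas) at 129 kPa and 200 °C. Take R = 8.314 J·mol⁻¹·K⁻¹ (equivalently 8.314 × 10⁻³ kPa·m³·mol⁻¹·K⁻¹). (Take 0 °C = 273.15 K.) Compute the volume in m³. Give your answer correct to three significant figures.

V ≈ 0.00650 m³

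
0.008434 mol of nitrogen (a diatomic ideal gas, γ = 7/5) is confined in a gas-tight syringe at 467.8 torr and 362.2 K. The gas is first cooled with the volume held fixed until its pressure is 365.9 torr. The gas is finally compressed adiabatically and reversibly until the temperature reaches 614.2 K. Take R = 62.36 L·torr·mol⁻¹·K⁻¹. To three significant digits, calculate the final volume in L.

V₃ ≈ 0.0588 L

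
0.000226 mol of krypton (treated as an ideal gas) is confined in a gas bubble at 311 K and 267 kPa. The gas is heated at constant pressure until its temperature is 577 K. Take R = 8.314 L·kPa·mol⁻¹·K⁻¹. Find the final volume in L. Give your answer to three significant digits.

From PV = nRT: V₁ = nRT₁/P₁ = 0.002189 L.
Isobaric, so V/T is constant: P₂ = P₁; V₂ = V₁·(T₂/T₁) = 0.004061 L.

V₂ ≈ 0.00406 L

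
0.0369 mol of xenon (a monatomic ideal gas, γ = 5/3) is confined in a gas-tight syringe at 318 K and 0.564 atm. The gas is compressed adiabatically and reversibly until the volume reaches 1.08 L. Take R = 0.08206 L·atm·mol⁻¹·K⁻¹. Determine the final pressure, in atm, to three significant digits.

P₂ ≈ 1.21 atm

From PV = nRT: V₁ = nRT₁/P₁ = 1.707 L.
Reversible adiabatic, γ = 5/3: T₂ = T₁·(V₁/V₂)^(γ−1) = 431.5 K; P₂ = P₁·(V₁/V₂)^γ = 1.210 atm.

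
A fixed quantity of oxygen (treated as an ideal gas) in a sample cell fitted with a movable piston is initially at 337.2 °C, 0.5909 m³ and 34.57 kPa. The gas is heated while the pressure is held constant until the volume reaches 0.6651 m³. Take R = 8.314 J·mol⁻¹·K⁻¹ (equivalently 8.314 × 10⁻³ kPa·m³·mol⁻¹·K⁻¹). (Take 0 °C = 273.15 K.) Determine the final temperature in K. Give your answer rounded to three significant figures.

T₂ ≈ 687 K

Convert: T₁ = 610.3 K.
P constant ⇒ V ∝ T: P₂ = P₁; T₂ = T₁·(V₂/V₁) = 687.0 K.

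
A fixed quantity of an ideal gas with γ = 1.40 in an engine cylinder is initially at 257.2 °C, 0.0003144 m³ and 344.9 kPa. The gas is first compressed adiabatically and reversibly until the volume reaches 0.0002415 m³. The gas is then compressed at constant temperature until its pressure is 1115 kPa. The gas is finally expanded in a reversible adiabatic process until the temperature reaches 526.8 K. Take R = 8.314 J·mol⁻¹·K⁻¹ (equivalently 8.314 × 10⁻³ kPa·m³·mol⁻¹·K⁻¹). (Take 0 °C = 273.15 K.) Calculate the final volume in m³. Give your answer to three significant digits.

V₄ ≈ 0.000143 m³

Convert: T₁ = 530.3 K.
Reversible adiabatic, γ = 1.40: T₂ = T₁·(V₁/V₂)^(γ−1) = 589.4 K; P₂ = P₁·(V₁/V₂)^γ = 499.0 kPa.
T constant ⇒ Boyle's law P V = const: T₃ = T₂; V₃ = V₂·(P₂/P₃) = 0.0001081 m³.
Reversible adiabatic, γ = 1.40: P₄ = P₃·(T₄/T₃)^(γ/(γ−1)) = 752.8 kPa; V₄ = V₃·(T₃/T₄)^(1/(γ−1)) = 0.0001431 m³.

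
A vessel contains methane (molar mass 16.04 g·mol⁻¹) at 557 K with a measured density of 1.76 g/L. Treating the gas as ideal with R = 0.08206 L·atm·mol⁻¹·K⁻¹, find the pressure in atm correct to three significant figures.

P ≈ 5.02 atm

ρ = PM/(RT) ⇒ P = ρRT/M = (1.76 × 0.08206 × 557.0) / 16.04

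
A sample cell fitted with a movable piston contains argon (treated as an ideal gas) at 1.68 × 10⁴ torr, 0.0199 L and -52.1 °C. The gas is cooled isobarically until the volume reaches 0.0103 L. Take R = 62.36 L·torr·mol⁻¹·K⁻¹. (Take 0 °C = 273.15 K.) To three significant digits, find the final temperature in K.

T₂ ≈ 114 K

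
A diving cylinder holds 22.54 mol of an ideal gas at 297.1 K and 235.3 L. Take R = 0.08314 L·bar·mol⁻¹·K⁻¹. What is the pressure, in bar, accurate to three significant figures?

PV = nRT ⇒ P = nRT/V = (22.54 × 0.08314 × 297.1) / 235.3

P ≈ 2.37 bar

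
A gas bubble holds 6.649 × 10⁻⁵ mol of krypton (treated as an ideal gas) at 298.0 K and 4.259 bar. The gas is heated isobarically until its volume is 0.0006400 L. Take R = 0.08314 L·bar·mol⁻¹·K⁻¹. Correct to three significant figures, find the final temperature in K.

T₂ ≈ 493 K

From PV = nRT: V₁ = nRT₁/P₁ = 0.0003868 L.
P constant ⇒ V ∝ T: P₂ = P₁; T₂ = T₁·(V₂/V₁) = 493.1 K.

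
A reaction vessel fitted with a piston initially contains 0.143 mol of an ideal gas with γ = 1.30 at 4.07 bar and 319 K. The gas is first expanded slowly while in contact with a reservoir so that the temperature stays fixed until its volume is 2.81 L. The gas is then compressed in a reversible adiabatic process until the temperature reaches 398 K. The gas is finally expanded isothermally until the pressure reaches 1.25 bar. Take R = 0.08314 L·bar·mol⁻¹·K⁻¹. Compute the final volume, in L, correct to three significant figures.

V₄ ≈ 3.79 L

From PV = nRT: V₁ = nRT₁/P₁ = 0.9318 L.
Isothermal, so P V is constant: T₂ = T₁; P₂ = P₁·(V₁/V₂) = 1.350 bar.
Reversible adiabatic, γ = 1.30: P₃ = P₂·(T₃/T₂)^(γ/(γ−1)) = 3.521 bar; V₃ = V₂·(T₂/T₃)^(1/(γ−1)) = 1.344 L.
T constant ⇒ Boyle's law P V = const: T₄ = T₃; V₄ = V₃·(P₃/P₄) = 3.785 L.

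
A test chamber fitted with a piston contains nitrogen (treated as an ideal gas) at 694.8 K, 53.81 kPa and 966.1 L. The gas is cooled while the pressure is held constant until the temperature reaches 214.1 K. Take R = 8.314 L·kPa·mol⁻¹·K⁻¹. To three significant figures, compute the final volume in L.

V₂ ≈ 298 L

P constant ⇒ V ∝ T: P₂ = P₁; V₂ = V₁·(T₂/T₁) = 297.7 L.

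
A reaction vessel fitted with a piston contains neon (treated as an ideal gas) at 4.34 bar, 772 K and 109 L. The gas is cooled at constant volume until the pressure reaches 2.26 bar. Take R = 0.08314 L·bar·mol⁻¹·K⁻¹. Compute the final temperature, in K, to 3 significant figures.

T₂ ≈ 402 K

V constant ⇒ P ∝ T: V₂ = V₁; T₂ = T₁·(P₂/P₁) = 402.0 K.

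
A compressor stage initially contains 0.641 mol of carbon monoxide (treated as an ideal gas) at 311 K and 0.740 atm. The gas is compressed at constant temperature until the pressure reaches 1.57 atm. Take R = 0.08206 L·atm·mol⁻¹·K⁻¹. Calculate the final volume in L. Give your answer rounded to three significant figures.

From PV = nRT: V₁ = nRT₁/P₁ = 22.11 L.
Isothermal, so P V is constant: T₂ = T₁; V₂ = V₁·(P₁/P₂) = 10.42 L.

V₂ ≈ 10.4 L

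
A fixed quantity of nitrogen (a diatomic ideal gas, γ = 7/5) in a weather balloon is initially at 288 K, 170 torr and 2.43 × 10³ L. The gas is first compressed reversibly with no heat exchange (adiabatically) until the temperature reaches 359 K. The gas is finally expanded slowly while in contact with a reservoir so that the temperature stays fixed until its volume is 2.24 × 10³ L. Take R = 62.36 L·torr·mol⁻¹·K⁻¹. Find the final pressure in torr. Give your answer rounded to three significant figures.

Adiabatic (γ = 7/5), T V^(γ−1) and P V^γ constant: P₂ = P₁·(T₂/T₁)^(γ/(γ−1)) = 367.6 torr; V₂ = V₁·(T₁/T₂)^(1/(γ−1)) = 1401 L.
T constant ⇒ Boyle's law P V = const: T₃ = T₂; P₃ = P₂·(V₂/V₃) = 229.9 torr.

P₃ ≈ 230 torr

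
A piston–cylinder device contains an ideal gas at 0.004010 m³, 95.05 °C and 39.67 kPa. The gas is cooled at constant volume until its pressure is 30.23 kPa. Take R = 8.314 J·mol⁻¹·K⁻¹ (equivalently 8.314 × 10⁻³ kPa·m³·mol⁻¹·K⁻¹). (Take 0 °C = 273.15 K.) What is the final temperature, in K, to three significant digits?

T₂ ≈ 281 K

Convert: T₁ = 368.2 K.
V constant ⇒ P ∝ T: V₂ = V₁; T₂ = T₁·(P₂/P₁) = 280.6 K.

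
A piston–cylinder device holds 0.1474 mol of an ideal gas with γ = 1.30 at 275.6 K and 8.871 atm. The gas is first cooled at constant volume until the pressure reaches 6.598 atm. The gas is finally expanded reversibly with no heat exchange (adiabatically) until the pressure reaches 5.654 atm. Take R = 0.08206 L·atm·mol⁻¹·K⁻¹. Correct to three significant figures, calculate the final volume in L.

From PV = nRT: V₁ = nRT₁/P₁ = 0.3758 L.
V constant ⇒ P ∝ T: V₂ = V₁; T₂ = T₁·(P₂/P₁) = 205.0 K.
Adiabatic (γ = 1.30), T V^(γ−1) and P V^γ constant: T₃ = T₂·(P₃/P₂)^((γ−1)/γ) = 197.8 K; V₃ = V₂·(P₂/P₃)^(1/γ) = 0.4232 L.

V₃ ≈ 0.423 L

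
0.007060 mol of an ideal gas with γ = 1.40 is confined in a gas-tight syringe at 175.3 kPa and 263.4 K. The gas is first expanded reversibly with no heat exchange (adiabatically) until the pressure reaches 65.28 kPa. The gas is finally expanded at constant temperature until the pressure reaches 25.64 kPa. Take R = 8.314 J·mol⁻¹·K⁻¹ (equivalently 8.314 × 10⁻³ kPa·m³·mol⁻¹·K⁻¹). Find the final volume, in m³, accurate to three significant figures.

From PV = nRT: V₁ = nRT₁/P₁ = 8.820e-05 m³.
Reversible adiabatic, γ = 1.40: T₂ = T₁·(P₂/P₁)^((γ−1)/γ) = 198.6 K; V₂ = V₁·(P₁/P₂)^(1/γ) = 0.0001786 m³.
T constant ⇒ Boyle's law P V = const: T₃ = T₂; V₃ = V₂·(P₂/P₃) = 0.0004547 m³.

V₃ ≈ 0.000455 m³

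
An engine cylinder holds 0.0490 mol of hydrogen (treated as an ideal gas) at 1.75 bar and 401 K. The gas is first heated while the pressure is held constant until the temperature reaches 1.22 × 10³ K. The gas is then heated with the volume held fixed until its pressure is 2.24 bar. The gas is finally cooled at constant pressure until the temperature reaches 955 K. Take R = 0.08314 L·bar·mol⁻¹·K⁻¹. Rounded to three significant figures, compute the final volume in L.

From PV = nRT: V₁ = nRT₁/P₁ = 0.9335 L.
Isobaric, so V/T is constant: P₂ = P₁; V₂ = V₁·(T₂/T₁) = 2.840 L.
Isochoric, so P/T is constant: V₃ = V₂; T₃ = T₂·(P₃/P₂) = 1562 K.
P constant ⇒ V ∝ T: P₄ = P₃; V₄ = V₃·(T₄/T₃) = 1.737 L.

V₄ ≈ 1.74 L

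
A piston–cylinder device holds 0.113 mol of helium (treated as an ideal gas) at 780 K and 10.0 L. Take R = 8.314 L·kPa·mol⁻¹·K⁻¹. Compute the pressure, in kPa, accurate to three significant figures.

P ≈ 73.3 kPa

PV = nRT ⇒ P = nRT/V = (0.113 × 8.314 × 780) / 10.0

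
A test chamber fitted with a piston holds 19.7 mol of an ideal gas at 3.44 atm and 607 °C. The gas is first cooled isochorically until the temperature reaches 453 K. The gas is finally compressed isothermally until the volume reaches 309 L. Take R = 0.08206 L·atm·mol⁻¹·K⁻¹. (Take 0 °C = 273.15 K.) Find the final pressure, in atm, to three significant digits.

Convert: T₁ = 880.1 K.
From PV = nRT: V₁ = nRT₁/P₁ = 413.6 L.
Isochoric, so P/T is constant: V₂ = V₁; P₂ = P₁·(T₂/T₁) = 1.771 atm.
Isothermal, so P V is constant: T₃ = T₂; P₃ = P₂·(V₂/V₃) = 2.370 atm.

P₃ ≈ 2.37 atm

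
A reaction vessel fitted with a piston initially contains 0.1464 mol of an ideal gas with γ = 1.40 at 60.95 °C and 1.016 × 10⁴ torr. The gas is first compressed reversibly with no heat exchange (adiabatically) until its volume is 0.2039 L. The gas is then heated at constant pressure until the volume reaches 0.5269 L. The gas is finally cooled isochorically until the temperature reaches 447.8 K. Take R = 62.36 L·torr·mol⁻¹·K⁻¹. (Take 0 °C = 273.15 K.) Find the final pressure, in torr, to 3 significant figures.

P₄ ≈ 7.76e+03 torr

Convert: T₁ = 334.1 K.
From PV = nRT: V₁ = nRT₁/P₁ = 0.3002 L.
Reversible adiabatic, γ = 1.40: T₂ = T₁·(V₁/V₂)^(γ−1) = 390.0 K; P₂ = P₁·(V₁/V₂)^γ = 1.746e+04 torr.
Isobaric, so V/T is constant: P₃ = P₂; T₃ = T₂·(V₃/V₂) = 1008 K.
Isochoric, so P/T is constant: V₄ = V₃; P₄ = P₃·(T₄/T₃) = 7759 torr.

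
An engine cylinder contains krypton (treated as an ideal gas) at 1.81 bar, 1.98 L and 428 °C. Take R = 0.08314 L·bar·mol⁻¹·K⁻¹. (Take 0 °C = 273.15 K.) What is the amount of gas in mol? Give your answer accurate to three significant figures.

n ≈ 0.0615 mol

Convert: T = 701.15 K.
PV = nRT ⇒ n = PV/(RT) = (1.81 × 1.98) / (0.08314 × 701.15)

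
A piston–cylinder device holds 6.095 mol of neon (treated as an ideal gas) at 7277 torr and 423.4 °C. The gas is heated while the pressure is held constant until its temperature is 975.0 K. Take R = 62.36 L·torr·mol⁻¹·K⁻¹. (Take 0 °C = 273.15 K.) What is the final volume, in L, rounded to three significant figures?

V₂ ≈ 50.9 L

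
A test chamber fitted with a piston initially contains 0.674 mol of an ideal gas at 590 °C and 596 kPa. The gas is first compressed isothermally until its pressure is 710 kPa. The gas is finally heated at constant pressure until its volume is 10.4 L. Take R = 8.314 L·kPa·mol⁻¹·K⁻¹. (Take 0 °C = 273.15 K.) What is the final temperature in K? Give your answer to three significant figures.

Convert: T₁ = 863.1 K.
From PV = nRT: V₁ = nRT₁/P₁ = 8.115 L.
T constant ⇒ Boyle's law P V = const: T₂ = T₁; V₂ = V₁·(P₁/P₂) = 6.812 L.
P constant ⇒ V ∝ T: P₃ = P₂; T₃ = T₂·(V₃/V₂) = 1318 K.

T₃ ≈ 1.32e+03 K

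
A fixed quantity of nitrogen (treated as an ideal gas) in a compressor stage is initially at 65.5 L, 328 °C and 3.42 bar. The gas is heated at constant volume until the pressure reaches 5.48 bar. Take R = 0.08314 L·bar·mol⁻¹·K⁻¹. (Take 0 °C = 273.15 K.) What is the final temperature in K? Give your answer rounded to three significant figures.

T₂ ≈ 963 K

Convert: T₁ = 601.1 K.
Isochoric, so P/T is constant: V₂ = V₁; T₂ = T₁·(P₂/P₁) = 963.2 K.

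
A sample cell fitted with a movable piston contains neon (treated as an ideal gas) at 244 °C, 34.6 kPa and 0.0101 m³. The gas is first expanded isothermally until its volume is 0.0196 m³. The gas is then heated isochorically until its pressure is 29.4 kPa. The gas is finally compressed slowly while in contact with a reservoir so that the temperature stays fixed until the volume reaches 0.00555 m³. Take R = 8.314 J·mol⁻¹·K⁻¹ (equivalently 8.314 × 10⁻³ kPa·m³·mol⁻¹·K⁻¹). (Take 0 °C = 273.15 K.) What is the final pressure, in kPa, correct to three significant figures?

P₄ ≈ 104 kPa

Convert: T₁ = 517.1 K.
Isothermal, so P V is constant: T₂ = T₁; P₂ = P₁·(V₁/V₂) = 17.83 kPa.
V constant ⇒ P ∝ T: V₃ = V₂; T₃ = T₂·(P₃/P₂) = 852.8 K.
T constant ⇒ Boyle's law P V = const: T₄ = T₃; P₄ = P₃·(V₃/V₄) = 103.8 kPa.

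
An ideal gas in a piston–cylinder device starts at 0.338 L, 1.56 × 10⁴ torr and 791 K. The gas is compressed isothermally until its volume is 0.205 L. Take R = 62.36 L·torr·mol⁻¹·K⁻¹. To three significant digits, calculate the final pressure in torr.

P₂ ≈ 2.57e+04 torr

T constant ⇒ Boyle's law P V = const: T₂ = T₁; P₂ = P₁·(V₁/V₂) = 2.572e+04 torr.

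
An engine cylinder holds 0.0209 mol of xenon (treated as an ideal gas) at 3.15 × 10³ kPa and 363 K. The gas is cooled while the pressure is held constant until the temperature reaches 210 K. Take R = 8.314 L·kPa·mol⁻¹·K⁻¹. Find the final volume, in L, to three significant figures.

V₂ ≈ 0.0116 L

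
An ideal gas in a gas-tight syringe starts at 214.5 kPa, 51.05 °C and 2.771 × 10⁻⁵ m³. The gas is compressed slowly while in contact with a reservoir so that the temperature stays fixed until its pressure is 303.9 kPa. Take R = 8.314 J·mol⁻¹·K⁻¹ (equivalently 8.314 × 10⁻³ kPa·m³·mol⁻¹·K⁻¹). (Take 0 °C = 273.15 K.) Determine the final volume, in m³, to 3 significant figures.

V₂ ≈ 1.96e-05 m³

Convert: T₁ = 324.2 K.
T constant ⇒ Boyle's law P V = const: T₂ = T₁; V₂ = V₁·(P₁/P₂) = 1.956e-05 m³.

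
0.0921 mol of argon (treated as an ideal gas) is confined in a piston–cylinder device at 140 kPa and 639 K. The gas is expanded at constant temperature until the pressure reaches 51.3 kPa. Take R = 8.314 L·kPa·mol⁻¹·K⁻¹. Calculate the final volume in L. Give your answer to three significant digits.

From PV = nRT: V₁ = nRT₁/P₁ = 3.495 L.
T constant ⇒ Boyle's law P V = const: T₂ = T₁; V₂ = V₁·(P₁/P₂) = 9.538 L.

V₂ ≈ 9.54 L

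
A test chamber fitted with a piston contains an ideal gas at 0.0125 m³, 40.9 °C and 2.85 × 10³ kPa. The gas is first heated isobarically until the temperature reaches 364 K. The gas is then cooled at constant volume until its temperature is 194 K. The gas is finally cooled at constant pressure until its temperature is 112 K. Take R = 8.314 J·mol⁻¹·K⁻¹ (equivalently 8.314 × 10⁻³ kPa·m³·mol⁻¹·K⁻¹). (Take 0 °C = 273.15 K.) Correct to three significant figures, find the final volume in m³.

V₄ ≈ 0.00836 m³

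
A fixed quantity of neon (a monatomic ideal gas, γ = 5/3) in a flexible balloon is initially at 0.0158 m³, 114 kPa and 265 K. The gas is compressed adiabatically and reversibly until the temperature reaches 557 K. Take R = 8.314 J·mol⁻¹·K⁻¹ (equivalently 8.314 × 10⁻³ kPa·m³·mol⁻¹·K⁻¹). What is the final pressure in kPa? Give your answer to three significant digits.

P₂ ≈ 730 kPa

Adiabatic (γ = 5/3), T V^(γ−1) and P V^γ constant: P₂ = P₁·(T₂/T₁)^(γ/(γ−1)) = 730.2 kPa; V₂ = V₁·(T₁/T₂)^(1/(γ−1)) = 0.005185 m³.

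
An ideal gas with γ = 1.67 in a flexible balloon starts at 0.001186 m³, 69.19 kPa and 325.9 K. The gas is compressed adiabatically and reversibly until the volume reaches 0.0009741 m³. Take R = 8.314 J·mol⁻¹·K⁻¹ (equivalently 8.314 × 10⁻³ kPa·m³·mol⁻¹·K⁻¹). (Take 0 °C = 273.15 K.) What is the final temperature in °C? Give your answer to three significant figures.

T₂ ≈ 98.7 °C

Adiabatic (γ = 1.67), T V^(γ−1) and P V^γ constant: T₂ = T₁·(V₁/V₂)^(γ−1) = 371.8 K; P₂ = P₁·(V₁/V₂)^γ = 96.12 kPa.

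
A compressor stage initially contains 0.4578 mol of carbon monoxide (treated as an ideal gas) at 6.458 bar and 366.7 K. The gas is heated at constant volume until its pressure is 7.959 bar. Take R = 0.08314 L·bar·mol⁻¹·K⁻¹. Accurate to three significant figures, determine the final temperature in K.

From PV = nRT: V₁ = nRT₁/P₁ = 2.161 L.
V constant ⇒ P ∝ T: V₂ = V₁; T₂ = T₁·(P₂/P₁) = 451.9 K.

T₂ ≈ 452 K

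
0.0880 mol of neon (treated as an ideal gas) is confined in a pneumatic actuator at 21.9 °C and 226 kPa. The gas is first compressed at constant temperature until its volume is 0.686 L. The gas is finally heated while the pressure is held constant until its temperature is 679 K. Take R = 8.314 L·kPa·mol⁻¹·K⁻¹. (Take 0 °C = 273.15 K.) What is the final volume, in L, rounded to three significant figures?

V₃ ≈ 1.58 L

Convert: T₁ = 295.0 K.
From PV = nRT: V₁ = nRT₁/P₁ = 0.9552 L.
T constant ⇒ Boyle's law P V = const: T₂ = T₁; P₂ = P₁·(V₁/V₂) = 314.7 kPa.
Isobaric, so V/T is constant: P₃ = P₂; V₃ = V₂·(T₃/T₂) = 1.579 L.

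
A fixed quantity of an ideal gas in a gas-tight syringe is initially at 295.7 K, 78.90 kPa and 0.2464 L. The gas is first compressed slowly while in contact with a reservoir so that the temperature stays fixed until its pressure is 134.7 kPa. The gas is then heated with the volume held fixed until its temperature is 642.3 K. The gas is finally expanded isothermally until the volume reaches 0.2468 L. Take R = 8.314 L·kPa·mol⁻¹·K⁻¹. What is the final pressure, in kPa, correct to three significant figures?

P₄ ≈ 171 kPa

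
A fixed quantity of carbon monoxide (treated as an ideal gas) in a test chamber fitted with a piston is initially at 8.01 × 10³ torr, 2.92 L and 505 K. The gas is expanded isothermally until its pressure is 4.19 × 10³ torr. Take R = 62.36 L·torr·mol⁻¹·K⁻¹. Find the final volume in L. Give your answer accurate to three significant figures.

V₂ ≈ 5.58 L

T constant ⇒ Boyle's law P V = const: T₂ = T₁; V₂ = V₁·(P₁/P₂) = 5.582 L.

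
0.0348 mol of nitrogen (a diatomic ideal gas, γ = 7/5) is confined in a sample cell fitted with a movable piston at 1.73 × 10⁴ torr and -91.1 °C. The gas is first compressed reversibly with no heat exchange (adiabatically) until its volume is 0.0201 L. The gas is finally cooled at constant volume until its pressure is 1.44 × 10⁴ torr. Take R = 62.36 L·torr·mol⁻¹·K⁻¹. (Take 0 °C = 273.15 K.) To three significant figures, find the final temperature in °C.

T₃ ≈ -140 °C

Convert: T₁ = 182.0 K.
From PV = nRT: V₁ = nRT₁/P₁ = 0.02284 L.
Adiabatic (γ = 7/5), T V^(γ−1) and P V^γ constant: T₂ = T₁·(V₁/V₂)^(γ−1) = 191.6 K; P₂ = P₁·(V₁/V₂)^γ = 2.068e+04 torr.
V constant ⇒ P ∝ T: V₃ = V₂; T₃ = T₂·(P₃/P₂) = 133.4 K.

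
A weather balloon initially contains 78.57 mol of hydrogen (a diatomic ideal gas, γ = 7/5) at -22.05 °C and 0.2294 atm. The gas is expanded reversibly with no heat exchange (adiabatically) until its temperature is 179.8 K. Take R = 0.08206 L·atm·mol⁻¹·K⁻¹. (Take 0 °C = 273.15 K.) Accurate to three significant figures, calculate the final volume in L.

Convert: T₁ = 251.1 K.
From PV = nRT: V₁ = nRT₁/P₁ = 7057 L.
Reversible adiabatic, γ = 7/5: P₂ = P₁·(T₂/T₁)^(γ/(γ−1)) = 0.07127 atm; V₂ = V₁·(T₁/T₂)^(1/(γ−1)) = 1.627e+04 L.

V₂ ≈ 1.63e+04 L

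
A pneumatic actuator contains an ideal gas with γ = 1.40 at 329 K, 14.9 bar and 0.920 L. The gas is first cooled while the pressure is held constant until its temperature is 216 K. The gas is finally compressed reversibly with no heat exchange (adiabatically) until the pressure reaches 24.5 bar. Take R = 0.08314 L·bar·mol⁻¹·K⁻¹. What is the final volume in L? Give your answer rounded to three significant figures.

V₃ ≈ 0.423 L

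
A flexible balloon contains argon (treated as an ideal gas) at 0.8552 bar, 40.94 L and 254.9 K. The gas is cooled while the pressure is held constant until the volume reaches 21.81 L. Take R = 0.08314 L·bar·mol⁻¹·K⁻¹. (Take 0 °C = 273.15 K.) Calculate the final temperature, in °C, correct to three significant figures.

Isobaric, so V/T is constant: P₂ = P₁; T₂ = T₁·(V₂/V₁) = 135.8 K.

T₂ ≈ -137 °C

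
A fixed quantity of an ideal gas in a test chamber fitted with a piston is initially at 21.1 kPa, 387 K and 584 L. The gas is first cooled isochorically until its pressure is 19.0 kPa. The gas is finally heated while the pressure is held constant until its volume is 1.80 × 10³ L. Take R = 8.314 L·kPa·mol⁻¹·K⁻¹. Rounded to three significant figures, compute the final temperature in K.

Isochoric, so P/T is constant: V₂ = V₁; T₂ = T₁·(P₂/P₁) = 348.5 K.
Isobaric, so V/T is constant: P₃ = P₂; T₃ = T₂·(V₃/V₂) = 1074 K.

T₃ ≈ 1.07e+03 K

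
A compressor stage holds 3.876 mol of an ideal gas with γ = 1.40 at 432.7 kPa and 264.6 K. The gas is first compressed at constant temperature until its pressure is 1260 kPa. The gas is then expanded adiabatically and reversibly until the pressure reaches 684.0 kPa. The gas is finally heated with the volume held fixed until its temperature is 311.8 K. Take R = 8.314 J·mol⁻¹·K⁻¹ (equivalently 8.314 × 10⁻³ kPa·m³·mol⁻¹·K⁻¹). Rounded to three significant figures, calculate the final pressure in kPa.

P₄ ≈ 960 kPa

From PV = nRT: V₁ = nRT₁/P₁ = 0.01971 m³.
T constant ⇒ Boyle's law P V = const: T₂ = T₁; V₂ = V₁·(P₁/P₂) = 0.006767 m³.
Reversible adiabatic, γ = 1.40: T₃ = T₂·(P₃/P₂)^((γ−1)/γ) = 222.2 K; V₃ = V₂·(P₂/P₃)^(1/γ) = 0.01047 m³.
V constant ⇒ P ∝ T: V₄ = V₃; P₄ = P₃·(T₄/T₃) = 959.7 kPa.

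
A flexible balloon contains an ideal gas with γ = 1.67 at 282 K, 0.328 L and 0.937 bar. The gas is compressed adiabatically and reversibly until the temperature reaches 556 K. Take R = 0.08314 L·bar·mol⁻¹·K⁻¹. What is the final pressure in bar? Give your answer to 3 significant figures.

Adiabatic (γ = 1.67), T V^(γ−1) and P V^γ constant: P₂ = P₁·(T₂/T₁)^(γ/(γ−1)) = 5.089 bar; V₂ = V₁·(T₁/T₂)^(1/(γ−1)) = 0.1191 L.

P₂ ≈ 5.09 bar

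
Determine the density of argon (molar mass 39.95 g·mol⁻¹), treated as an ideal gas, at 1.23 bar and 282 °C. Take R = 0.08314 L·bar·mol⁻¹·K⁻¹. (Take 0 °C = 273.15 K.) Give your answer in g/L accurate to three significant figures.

ρ = PM/(RT) = (1.23 × 39.95) / (0.08314 × 555.1)

ρ ≈ 1.06 g/L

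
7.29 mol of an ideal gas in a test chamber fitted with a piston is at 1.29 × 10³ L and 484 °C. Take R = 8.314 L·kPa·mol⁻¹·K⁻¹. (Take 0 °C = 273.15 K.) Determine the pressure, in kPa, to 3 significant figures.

Convert: T = 757.15 K.
PV = nRT ⇒ P = nRT/V = (7.29 × 8.314 × 757.15) / 1.29e+03

P ≈ 35.6 kPa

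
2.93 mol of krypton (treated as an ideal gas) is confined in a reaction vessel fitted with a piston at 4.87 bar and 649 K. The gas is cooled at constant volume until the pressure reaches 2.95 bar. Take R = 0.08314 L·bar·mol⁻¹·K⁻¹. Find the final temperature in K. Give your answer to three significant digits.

T₂ ≈ 393 K

From PV = nRT: V₁ = nRT₁/P₁ = 32.46 L.
V constant ⇒ P ∝ T: V₂ = V₁; T₂ = T₁·(P₂/P₁) = 393.1 K.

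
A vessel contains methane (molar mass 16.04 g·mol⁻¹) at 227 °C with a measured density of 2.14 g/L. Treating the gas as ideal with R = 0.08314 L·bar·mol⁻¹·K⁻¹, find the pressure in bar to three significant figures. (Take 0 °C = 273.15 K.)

ρ = PM/(RT) ⇒ P = ρRT/M = (2.14 × 0.08314 × 500.1) / 16.04

P ≈ 5.55 bar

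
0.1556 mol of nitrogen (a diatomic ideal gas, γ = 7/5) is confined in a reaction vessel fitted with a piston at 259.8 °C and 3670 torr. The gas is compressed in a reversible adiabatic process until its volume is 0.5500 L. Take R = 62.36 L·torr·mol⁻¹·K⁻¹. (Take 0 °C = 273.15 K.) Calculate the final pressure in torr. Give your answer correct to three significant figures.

P₂ ≈ 1.37e+04 torr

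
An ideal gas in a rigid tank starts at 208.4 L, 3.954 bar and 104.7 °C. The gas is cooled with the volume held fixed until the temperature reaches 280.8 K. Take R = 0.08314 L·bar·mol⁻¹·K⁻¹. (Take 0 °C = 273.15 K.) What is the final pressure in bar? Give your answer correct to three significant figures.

Convert: T₁ = 377.8 K.
V constant ⇒ P ∝ T: V₂ = V₁; P₂ = P₁·(T₂/T₁) = 2.938 bar.

P₂ ≈ 2.94 bar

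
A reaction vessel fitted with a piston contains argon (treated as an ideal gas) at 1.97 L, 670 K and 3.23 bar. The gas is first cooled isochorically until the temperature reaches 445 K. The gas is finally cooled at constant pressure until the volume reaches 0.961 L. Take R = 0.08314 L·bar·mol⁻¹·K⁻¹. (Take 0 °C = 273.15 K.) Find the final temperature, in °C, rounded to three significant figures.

Isochoric, so P/T is constant: V₂ = V₁; P₂ = P₁·(T₂/T₁) = 2.145 bar.
Isobaric, so V/T is constant: P₃ = P₂; T₃ = T₂·(V₃/V₂) = 217.1 K.

T₃ ≈ -56.1 °C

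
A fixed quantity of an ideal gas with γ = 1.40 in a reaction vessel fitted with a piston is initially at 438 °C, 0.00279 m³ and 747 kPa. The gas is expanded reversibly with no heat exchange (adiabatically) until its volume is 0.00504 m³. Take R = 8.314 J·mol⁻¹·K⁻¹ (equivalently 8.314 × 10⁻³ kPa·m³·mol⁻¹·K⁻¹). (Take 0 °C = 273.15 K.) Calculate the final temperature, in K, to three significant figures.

T₂ ≈ 561 K

Convert: T₁ = 711.1 K.
Adiabatic (γ = 1.40), T V^(γ−1) and P V^γ constant: T₂ = T₁·(V₁/V₂)^(γ−1) = 561.3 K; P₂ = P₁·(V₁/V₂)^γ = 326.4 kPa.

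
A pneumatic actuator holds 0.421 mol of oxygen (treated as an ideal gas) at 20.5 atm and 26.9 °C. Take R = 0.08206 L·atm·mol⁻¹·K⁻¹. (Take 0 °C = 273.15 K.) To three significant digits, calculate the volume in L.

Convert: T = 300.05 K.
PV = nRT ⇒ V = nRT/P = (0.421 × 0.08206 × 300.05) / 20.5

V ≈ 0.506 L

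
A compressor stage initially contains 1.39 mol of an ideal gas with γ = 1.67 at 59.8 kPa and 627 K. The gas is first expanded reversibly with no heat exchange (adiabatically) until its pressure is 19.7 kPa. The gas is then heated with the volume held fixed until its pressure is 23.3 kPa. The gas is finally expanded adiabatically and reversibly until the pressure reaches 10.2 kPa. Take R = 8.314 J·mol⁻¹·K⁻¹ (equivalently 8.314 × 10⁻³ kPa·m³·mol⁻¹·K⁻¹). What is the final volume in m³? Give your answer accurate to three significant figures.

V₄ ≈ 0.386 m³

From PV = nRT: V₁ = nRT₁/P₁ = 0.1212 m³.
Reversible adiabatic, γ = 1.67: T₂ = T₁·(P₂/P₁)^((γ−1)/γ) = 401.6 K; V₂ = V₁·(P₁/P₂)^(1/γ) = 0.2356 m³.
Isochoric, so P/T is constant: V₃ = V₂; T₃ = T₂·(P₃/P₂) = 475.0 K.
Adiabatic (γ = 1.67), T V^(γ−1) and P V^γ constant: T₄ = T₃·(P₄/P₃)^((γ−1)/γ) = 341.0 K; V₄ = V₃·(P₃/P₄)^(1/γ) = 0.3863 m³.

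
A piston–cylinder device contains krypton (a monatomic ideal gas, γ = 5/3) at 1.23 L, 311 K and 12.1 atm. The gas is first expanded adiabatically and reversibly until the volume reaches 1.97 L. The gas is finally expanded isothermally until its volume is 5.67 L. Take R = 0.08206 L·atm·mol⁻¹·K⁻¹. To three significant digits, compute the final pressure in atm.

P₃ ≈ 1.92 atm

Adiabatic (γ = 5/3), T V^(γ−1) and P V^γ constant: T₂ = T₁·(V₁/V₂)^(γ−1) = 227.2 K; P₂ = P₁·(V₁/V₂)^γ = 5.519 atm.
T constant ⇒ Boyle's law P V = const: T₃ = T₂; P₃ = P₂·(V₂/V₃) = 1.917 atm.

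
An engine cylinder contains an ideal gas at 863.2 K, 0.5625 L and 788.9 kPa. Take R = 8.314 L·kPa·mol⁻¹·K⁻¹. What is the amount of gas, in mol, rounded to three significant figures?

PV = nRT ⇒ n = PV/(RT) = (788.9 × 0.5625) / (8.314 × 863.2)

n ≈ 0.0618 mol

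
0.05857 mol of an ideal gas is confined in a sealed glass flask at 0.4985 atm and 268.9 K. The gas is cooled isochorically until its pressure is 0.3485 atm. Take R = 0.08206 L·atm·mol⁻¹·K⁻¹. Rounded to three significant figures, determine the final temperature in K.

From PV = nRT: V₁ = nRT₁/P₁ = 2.593 L.
V constant ⇒ P ∝ T: V₂ = V₁; T₂ = T₁·(P₂/P₁) = 188.0 K.

T₂ ≈ 188 K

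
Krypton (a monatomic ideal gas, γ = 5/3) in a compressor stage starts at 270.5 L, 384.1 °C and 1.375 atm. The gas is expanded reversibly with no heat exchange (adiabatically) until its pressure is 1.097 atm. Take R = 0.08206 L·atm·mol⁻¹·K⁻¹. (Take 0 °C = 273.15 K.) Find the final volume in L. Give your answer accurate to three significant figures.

V₂ ≈ 310 L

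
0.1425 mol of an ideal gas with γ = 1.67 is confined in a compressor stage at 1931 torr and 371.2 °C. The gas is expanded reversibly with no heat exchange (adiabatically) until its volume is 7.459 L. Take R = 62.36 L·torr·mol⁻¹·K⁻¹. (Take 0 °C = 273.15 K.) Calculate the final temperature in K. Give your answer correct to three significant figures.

Convert: T₁ = 644.3 K.
From PV = nRT: V₁ = nRT₁/P₁ = 2.965 L.
Adiabatic (γ = 1.67), T V^(γ−1) and P V^γ constant: T₂ = T₁·(V₁/V₂)^(γ−1) = 347.3 K; P₂ = P₁·(V₁/V₂)^γ = 413.8 torr.

T₂ ≈ 347 K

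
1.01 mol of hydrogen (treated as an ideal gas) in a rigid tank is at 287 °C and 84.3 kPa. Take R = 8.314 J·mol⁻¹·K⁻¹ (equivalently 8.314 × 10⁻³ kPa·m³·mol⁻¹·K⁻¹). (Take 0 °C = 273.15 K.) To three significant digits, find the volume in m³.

Convert: T = 560.15 K.
PV = nRT ⇒ V = nRT/P = (1.01 × 8.314 × 10⁻³ × 560.15) / 84.3

V ≈ 0.0558 m³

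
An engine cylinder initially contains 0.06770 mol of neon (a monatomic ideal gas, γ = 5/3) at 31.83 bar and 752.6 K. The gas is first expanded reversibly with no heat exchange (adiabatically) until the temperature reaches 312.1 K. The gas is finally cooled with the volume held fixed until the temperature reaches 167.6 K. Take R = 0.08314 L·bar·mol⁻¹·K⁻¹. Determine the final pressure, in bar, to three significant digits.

P₃ ≈ 1.89 bar

From PV = nRT: V₁ = nRT₁/P₁ = 0.1331 L.
Reversible adiabatic, γ = 5/3: P₂ = P₁·(T₂/T₁)^(γ/(γ−1)) = 3.525 bar; V₂ = V₁·(T₁/T₂)^(1/(γ−1)) = 0.4983 L.
V constant ⇒ P ∝ T: V₃ = V₂; P₃ = P₂·(T₃/T₂) = 1.893 bar.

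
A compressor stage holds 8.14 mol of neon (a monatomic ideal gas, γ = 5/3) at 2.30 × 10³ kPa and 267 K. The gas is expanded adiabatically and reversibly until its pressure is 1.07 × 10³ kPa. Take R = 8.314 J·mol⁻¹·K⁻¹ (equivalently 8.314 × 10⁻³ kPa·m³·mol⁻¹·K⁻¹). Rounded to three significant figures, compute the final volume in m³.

From PV = nRT: V₁ = nRT₁/P₁ = 0.007856 m³.
Reversible adiabatic, γ = 5/3: T₂ = T₁·(P₂/P₁)^((γ−1)/γ) = 196.6 K; V₂ = V₁·(P₁/P₂)^(1/γ) = 0.01243 m³.

V₂ ≈ 0.0124 m³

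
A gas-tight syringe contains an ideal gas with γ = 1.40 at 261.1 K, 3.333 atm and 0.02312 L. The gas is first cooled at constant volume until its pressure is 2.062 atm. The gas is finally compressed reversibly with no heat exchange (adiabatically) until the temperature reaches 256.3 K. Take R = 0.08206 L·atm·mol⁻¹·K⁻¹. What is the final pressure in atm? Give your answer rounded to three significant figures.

P₃ ≈ 10.4 atm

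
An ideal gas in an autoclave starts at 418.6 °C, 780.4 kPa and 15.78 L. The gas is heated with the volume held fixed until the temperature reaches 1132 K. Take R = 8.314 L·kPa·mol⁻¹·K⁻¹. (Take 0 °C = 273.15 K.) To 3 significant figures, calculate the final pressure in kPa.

P₂ ≈ 1.28e+03 kPa

Convert: T₁ = 691.8 K.
V constant ⇒ P ∝ T: V₂ = V₁; P₂ = P₁·(T₂/T₁) = 1277 kPa.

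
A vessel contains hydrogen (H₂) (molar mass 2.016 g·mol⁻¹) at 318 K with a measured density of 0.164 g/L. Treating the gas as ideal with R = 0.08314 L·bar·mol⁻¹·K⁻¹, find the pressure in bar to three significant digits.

ρ = PM/(RT) ⇒ P = ρRT/M = (0.164 × 0.08314 × 318.0) / 2.016

P ≈ 2.15 bar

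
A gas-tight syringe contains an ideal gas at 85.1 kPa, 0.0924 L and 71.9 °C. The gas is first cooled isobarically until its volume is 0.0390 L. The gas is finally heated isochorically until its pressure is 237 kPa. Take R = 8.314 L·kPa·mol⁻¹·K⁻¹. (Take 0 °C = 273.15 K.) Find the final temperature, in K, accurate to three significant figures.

T₃ ≈ 406 K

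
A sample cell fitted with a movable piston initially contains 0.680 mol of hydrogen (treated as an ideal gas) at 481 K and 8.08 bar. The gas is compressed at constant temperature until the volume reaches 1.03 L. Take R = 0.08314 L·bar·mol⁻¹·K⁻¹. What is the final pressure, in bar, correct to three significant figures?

P₂ ≈ 26.4 bar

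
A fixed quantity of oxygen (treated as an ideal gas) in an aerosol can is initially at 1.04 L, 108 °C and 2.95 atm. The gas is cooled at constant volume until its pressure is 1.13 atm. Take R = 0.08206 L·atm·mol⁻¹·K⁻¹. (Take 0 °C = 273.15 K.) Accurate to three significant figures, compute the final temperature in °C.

T₂ ≈ -127 °C

Convert: T₁ = 381.1 K.
V constant ⇒ P ∝ T: V₂ = V₁; T₂ = T₁·(P₂/P₁) = 146.0 K.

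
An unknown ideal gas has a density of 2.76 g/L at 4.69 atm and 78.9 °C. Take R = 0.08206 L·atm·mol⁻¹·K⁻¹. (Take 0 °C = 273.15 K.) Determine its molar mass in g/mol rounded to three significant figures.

ρ = PM/(RT) ⇒ M = ρRT/P = (2.76 × 0.08206 × 352.0) / 4.69

M ≈ 17.0 g/mol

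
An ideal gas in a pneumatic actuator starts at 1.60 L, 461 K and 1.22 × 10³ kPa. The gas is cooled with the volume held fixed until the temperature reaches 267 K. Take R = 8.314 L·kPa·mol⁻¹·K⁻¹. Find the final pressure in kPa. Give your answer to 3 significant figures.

V constant ⇒ P ∝ T: V₂ = V₁; P₂ = P₁·(T₂/T₁) = 706.6 kPa.

P₂ ≈ 707 kPa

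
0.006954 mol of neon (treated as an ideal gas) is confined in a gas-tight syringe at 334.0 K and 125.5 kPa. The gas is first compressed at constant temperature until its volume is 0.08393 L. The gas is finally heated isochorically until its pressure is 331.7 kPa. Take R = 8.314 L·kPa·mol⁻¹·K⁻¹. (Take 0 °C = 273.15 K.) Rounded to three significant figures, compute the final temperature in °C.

From PV = nRT: V₁ = nRT₁/P₁ = 0.1539 L.
Isothermal, so P V is constant: T₂ = T₁; P₂ = P₁·(V₁/V₂) = 230.1 kPa.
Isochoric, so P/T is constant: V₃ = V₂; T₃ = T₂·(P₃/P₂) = 481.5 K.

T₃ ≈ 208 °C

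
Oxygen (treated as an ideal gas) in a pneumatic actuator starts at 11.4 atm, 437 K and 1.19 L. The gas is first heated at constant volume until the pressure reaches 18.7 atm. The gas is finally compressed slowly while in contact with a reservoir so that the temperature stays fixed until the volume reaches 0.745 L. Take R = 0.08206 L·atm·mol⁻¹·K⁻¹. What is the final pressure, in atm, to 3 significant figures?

P₃ ≈ 29.9 atm

V constant ⇒ P ∝ T: V₂ = V₁; T₂ = T₁·(P₂/P₁) = 716.8 K.
T constant ⇒ Boyle's law P V = const: T₃ = T₂; P₃ = P₂·(V₂/V₃) = 29.87 atm.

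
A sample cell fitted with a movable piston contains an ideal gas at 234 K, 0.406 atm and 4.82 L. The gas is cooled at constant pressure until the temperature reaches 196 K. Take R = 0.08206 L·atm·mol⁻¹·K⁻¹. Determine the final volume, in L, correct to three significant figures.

V₂ ≈ 4.04 L

P constant ⇒ V ∝ T: P₂ = P₁; V₂ = V₁·(T₂/T₁) = 4.037 L.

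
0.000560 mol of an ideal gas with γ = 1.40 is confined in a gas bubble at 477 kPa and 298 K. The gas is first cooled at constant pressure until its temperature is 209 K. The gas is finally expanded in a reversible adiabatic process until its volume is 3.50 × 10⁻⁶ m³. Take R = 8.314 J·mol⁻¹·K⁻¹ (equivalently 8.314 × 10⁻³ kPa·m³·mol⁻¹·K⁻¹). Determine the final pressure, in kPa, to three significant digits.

From PV = nRT: V₁ = nRT₁/P₁ = 2.909e-06 m³.
Isobaric, so V/T is constant: P₂ = P₁; V₂ = V₁·(T₂/T₁) = 2.040e-06 m³.
Reversible adiabatic, γ = 1.40: T₃ = T₂·(V₂/V₃)^(γ−1) = 168.4 K; P₃ = P₂·(V₂/V₃)^γ = 224.0 kPa.

P₃ ≈ 224 kPa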